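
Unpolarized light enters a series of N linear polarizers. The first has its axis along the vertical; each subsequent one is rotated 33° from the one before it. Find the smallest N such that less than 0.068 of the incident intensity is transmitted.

N = 7

First polarizer halves the unpolarized light: factor 1/2.
Each further stage multiplies by cos²(33°) = 0.7034.
After N polarizers: T = 0.5·0.7034^(N−1). Require T < 0.068 ⇒ N−1 > ln(0.068/0.5)/ln(0.7034) = 5.67, so N−1 ≥ 6 and N = 7.
Check: N=7 gives T = 0.06054 < 0.068; N=6 gives T = 0.08608.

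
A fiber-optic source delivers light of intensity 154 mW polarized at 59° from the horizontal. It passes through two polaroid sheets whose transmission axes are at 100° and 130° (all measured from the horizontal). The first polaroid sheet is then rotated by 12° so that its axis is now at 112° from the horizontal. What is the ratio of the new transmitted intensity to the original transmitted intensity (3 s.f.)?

I_new/I_old ≈ 0.767

Before rotation:
I₁ = I₀ cos²(100° − 59°) = I₀ cos²(41°) = 0.5696 I₀.
I₂ = I₁ cos²(130° − 100°) = 0.5696 I₀ · cos²(30°) = 0.4272 I₀.
After rotation:
I₁ = I₀ cos²(112° − 59°) = I₀ cos²(53°) = 0.3622 I₀.
I₂ = I₁ cos²(130° − 112°) = 0.3622 I₀ · cos²(18°) = 0.3276 I₀.
Ratio = 0.3276 / 0.4272 = 0.7669.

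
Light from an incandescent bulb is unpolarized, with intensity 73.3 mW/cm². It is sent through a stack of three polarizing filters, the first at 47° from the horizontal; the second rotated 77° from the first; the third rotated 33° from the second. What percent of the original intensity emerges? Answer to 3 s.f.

≈ 1.78%

Unpolarized light through the first polarizer → I₁ = 73.3 mW/cm²/2 = 36.65 mW/cm², polarized at 47°.
I₂ = I₁ · cos²(77°) = 36.65 · 0.0506 = 1.855 mW/cm².
I₃ = I₂ · cos²(33°) = 1.855 · 0.7034 = 1.304 mW/cm².
That is 1.78% of the incident intensity.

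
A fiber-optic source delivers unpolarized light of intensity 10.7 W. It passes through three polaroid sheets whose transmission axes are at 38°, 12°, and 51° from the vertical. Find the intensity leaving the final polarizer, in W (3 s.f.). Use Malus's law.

Unpolarized light through the first polarizer → I₁ = 10.7 W/2 = 5.35 W, polarized at 38°.
I₂ = I₁ · cos²(26°) = 5.35 · 0.8078 = 4.322 W.
I₃ = I₂ · cos²(39°) = 4.322 · 0.604 = 2.61 W.

I ≈ 2.61 W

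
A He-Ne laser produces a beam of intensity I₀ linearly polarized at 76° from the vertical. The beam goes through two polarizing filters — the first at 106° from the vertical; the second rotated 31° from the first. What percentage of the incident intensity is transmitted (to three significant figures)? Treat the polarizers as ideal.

≈ 55.1%

I₁ = I₀ cos²(106° − 76°) = I₀ cos²(30°) = 0.75 I₀.
I₂ = I₁ cos²(31°) = 0.75 · 0.7347 I₀ = 0.5511 I₀.
That is 55.11% of the incident intensity.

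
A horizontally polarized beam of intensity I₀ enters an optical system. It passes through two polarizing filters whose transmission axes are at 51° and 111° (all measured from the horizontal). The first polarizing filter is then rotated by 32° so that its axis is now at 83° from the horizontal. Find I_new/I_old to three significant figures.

I_new/I_old ≈ 0.117

Before rotation:
I₁ = I₀ cos²(51° − 0°) = I₀ cos²(51°) = 0.396 I₀.
I₂ = I₁ cos²(111° − 51°) = 0.396 I₀ · cos²(60°) = 0.09901 I₀.
After rotation:
I₁ = I₀ cos²(83° − 0°) = I₀ cos²(83°) = 0.01485 I₀.
I₂ = I₁ cos²(111° − 83°) = 0.01485 I₀ · cos²(28°) = 0.01158 I₀.
Ratio = 0.01158 / 0.09901 = 0.1169.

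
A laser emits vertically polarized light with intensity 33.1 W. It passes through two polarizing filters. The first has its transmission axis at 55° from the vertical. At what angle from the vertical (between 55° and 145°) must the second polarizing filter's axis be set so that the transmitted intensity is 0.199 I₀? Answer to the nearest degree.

I₁ = I₀ cos²(55° − 0°) = I₀ cos²(55°) = 0.329 I₀.
Need I₂/I₀ = 0.199, so cos²(θ − 55°) = 0.199 / 0.329 = 0.6049.
θ − 55° = arccos(√0.6049) = 38.9°, giving θ ≈ 55 + 38.9 = 93.9°.

θ ≈ 94°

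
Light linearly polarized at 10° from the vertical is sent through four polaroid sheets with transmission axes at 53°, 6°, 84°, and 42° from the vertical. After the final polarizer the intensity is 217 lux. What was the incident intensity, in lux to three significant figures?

By Malus's law, I₁ = I₀ cos²(53° − 10°) = I₀ cos²(43°) = 0.5349 I₀.
I₂ = I₁ cos²(6° − 53°) = 0.5349 I₀ · cos²(47°) = 0.2488 I₀.
I₃ = I₂ cos²(84° − 6°) = 0.2488 I₀ · cos²(78°) = 0.01075 I₀.
I₄ = I₃ cos²(42° − 84°) = 0.01075 I₀ · cos²(42°) = 0.005939 I₀.
So 217 lux = 0.005939 I₀, giving I₀ = 217/0.005939 = 3.654e+04 lux.

I₀ ≈ 3.65e4 lux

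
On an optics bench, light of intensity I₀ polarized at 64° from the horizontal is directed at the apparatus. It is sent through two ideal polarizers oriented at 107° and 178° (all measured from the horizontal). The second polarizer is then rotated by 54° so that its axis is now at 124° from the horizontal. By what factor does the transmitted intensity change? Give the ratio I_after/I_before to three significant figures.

I_new/I_old ≈ 8.63

Before rotation:
By Malus's law, I₁ = I₀ cos²(107° − 64°) = I₀ cos²(43°) = 0.5349 I₀.
I₂ = I₁ cos²(178° − 107°) = 0.5349 I₀ · cos²(71°) = 0.05669 I₀.
After rotation:
I₁ = I₀ cos²(107° − 64°) = I₀ cos²(43°) = 0.5349 I₀.
I₂ = I₁ cos²(124° − 107°) = 0.5349 I₀ · cos²(17°) = 0.4892 I₀.
Ratio = 0.4892 / 0.05669 = 8.628.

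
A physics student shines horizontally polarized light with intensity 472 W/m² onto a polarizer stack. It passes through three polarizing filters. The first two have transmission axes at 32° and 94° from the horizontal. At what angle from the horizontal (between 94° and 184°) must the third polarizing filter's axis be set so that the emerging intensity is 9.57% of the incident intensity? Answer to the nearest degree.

θ ≈ 133°

By Malus's law, I₁ = I₀ cos²(32° − 0°) = I₀ cos²(32°) = 0.7192 I₀.
I₂ = I₁ cos²(94° − 32°) = 0.7192 I₀ · cos²(62°) = 0.1585 I₀.
Need I₃/I₀ = 0.0957, so cos²(θ − 94°) = 0.0957 / 0.1585 = 0.6037.
θ − 94° = arccos(√0.6037) = 39.0°, giving θ ≈ 94 + 39.0 = 133.0°.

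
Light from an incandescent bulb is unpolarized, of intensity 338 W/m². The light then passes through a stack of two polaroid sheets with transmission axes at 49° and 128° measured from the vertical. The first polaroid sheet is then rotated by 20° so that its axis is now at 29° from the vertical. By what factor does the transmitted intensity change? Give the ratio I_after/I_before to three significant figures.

I_new/I_old ≈ 0.672

Before rotation:
Unpolarized light through the first polarizer → I₁ = ½ I₀, now polarized at 49°.
I₂ = I₁ cos²(128° − 49°) = 0.5 I₀ · cos²(79°) = 0.0182 I₀.
After rotation:
Unpolarized light through the first polarizer → I₁ = ½ I₀, now polarized at 29°.
Angle between axes 1 and 2: 81°. I₂ = 0.5 I₀ · cos²(81°) = 0.01224 I₀.
Ratio = 0.01224 / 0.0182 = 0.6722.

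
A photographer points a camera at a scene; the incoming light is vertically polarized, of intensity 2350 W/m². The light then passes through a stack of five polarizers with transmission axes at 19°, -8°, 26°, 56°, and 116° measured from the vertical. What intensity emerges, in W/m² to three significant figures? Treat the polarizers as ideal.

By Malus's law, I₁ = 2350 W/m² · cos²(19°) = 2101 W/m².
I₂ = I₁ · cos²(27°) = 2101 · 0.7939 = 1668 W/m².
I₃ = I₂ · cos²(34°) = 1668 · 0.6873 = 1146 W/m².
I₄ = I₃ · cos²(30°) = 1146 · 0.75 = 859.8 W/m².
I₅ = I₄ · cos²(60°) = 859.8 · 0.25 = 214.9 W/m².

I ≈ 215 W/m²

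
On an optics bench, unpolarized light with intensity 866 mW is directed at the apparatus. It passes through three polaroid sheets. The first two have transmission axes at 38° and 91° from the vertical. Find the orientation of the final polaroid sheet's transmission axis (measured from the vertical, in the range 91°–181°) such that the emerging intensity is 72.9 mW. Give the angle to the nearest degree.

Unpolarized light through the first polarizer → I₁ = ½ I₀, now polarized at 38°.
I₂ = I₁ cos²(91° − 38°) = 0.5 I₀ · cos²(53°) = 0.1811 I₀.
Target fraction: 72.9 / 866 mW = 0.08418 of I₀.
Need I₃/I₀ = 0.08418, so cos²(θ − 91°) = 0.08418 / 0.1811 = 0.4649.
θ − 91° = arccos(√0.4649) = 47.0°, giving θ ≈ 91 + 47.0 = 138.0°.

θ ≈ 138°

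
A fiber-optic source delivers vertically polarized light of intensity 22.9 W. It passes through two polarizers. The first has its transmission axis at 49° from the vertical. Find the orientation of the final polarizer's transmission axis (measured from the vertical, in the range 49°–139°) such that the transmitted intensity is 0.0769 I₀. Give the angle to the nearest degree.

θ ≈ 114°

I₁ = I₀ cos²(49° − 0°) = I₀ cos²(49°) = 0.4304 I₀.
Need I₂/I₀ = 0.0769, so cos²(θ − 49°) = 0.0769 / 0.4304 = 0.1787.
θ − 49° = arccos(√0.1787) = 65.0°, giving θ ≈ 49 + 65.0 = 114.0°.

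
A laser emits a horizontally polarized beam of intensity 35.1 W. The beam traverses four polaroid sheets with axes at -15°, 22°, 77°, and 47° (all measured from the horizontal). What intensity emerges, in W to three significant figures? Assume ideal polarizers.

I₁ = 35.1 W · cos²(15°) = 32.75 W.
I₂ = I₁ · cos²(37°) = 32.75 · 0.6378 = 20.89 W.
I₃ = I₂ · cos²(55°) = 20.89 · 0.329 = 6.872 W.
I₄ = I₃ · cos²(30°) = 6.872 · 0.75 = 5.154 W.

I ≈ 5.15 W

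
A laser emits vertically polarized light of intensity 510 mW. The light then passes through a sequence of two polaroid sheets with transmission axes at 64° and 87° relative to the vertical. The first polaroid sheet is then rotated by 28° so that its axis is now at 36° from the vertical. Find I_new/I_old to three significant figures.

I_new/I_old ≈ 1.59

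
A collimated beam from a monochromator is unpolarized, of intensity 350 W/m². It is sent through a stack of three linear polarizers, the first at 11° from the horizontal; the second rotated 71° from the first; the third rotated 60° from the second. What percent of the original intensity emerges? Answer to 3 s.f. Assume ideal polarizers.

≈ 1.32%

Unpolarized light through the first polarizer → I₁ = 350 W/m²/2 = 175 W/m², polarized at 11°.
I₂ = I₁ · cos²(71°) = 175 · 0.106 = 18.55 W/m².
I₃ = I₂ · cos²(60°) = 18.55 · 0.25 = 4.637 W/m².
That is 1.325% of the incident intensity.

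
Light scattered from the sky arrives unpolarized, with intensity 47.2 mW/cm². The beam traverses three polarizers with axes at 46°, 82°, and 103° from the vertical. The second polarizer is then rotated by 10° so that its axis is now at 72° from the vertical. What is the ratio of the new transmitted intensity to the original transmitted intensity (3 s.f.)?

I_new/I_old ≈ 1.04

Before rotation:
Unpolarized light through the first polarizer → I₁ = ½ I₀, now polarized at 46°.
I₂ = I₁ cos²(82° − 46°) = 0.5 I₀ · cos²(36°) = 0.3273 I₀.
I₃ = I₂ cos²(103° − 82°) = 0.3273 I₀ · cos²(21°) = 0.2852 I₀.
After rotation:
Unpolarized light through the first polarizer → I₁ = ½ I₀, now polarized at 46°.
I₂ = I₁ cos²(72° − 46°) = 0.5 I₀ · cos²(26°) = 0.4039 I₀.
I₃ = I₂ cos²(103° − 72°) = 0.4039 I₀ · cos²(31°) = 0.2968 I₀.
Ratio = 0.2968 / 0.2852 = 1.04.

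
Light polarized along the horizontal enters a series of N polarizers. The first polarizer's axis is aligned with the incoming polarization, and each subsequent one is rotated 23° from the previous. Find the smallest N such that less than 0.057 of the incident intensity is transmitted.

N = 19

First polarizer is aligned with the polarization: full transmission.
Each further stage multiplies by cos²(23°) = 0.8473.
After N polarizers: T = 0.8473^(N−1). Require T < 0.057 ⇒ N−1 > ln(0.057)/ln(0.8473) = 17.29, so N−1 ≥ 18 and N = 19.
Check: N=19 gives T = 0.05069 < 0.057; N=18 gives T = 0.05983.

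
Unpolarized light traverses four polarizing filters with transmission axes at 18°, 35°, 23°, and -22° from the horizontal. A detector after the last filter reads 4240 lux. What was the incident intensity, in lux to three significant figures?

I₀ ≈ 1.94e4 lux

Unpolarized light through the first polarizer → I₁ = ½ I₀, now polarized at 18°.
I₂ = I₁ cos²(35° − 18°) = 0.5 I₀ · cos²(17°) = 0.4573 I₀.
I₃ = I₂ cos²(23° − 35°) = 0.4573 I₀ · cos²(12°) = 0.4375 I₀.
I₄ = I₃ cos²(-22° − 23°) = 0.4375 I₀ · cos²(45°) = 0.2187 I₀.
So 4240 lux = 0.2187 I₀, giving I₀ = 4240/0.2187 = 1.938e+04 lux.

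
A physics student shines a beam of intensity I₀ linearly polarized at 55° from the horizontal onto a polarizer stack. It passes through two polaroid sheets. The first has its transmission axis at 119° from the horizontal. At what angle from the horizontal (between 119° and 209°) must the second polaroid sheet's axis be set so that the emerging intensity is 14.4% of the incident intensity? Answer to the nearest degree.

θ ≈ 149°

I₁ = I₀ cos²(119° − 55°) = I₀ cos²(64°) = 0.1922 I₀.
Need I₂/I₀ = 0.144, so cos²(θ − 119°) = 0.144 / 0.1922 = 0.7493.
θ − 119° = arccos(√0.7493) = 30.0°, giving θ ≈ 119 + 30.0 = 149.0°.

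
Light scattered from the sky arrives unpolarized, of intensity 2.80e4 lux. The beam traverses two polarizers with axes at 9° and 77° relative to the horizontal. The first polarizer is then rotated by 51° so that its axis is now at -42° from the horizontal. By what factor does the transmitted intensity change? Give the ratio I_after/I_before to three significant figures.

I_new/I_old ≈ 1.67

Before rotation:
Unpolarized light through the first polarizer → I₁ = ½ I₀, now polarized at 9°.
I₂ = I₁ cos²(77° − 9°) = 0.5 I₀ · cos²(68°) = 0.07017 I₀.
After rotation:
Unpolarized light through the first polarizer → I₁ = ½ I₀, now polarized at -42°.
Angle between axes 1 and 2: 61°. I₂ = 0.5 I₀ · cos²(61°) = 0.1175 I₀.
Ratio = 0.1175 / 0.07017 = 1.675.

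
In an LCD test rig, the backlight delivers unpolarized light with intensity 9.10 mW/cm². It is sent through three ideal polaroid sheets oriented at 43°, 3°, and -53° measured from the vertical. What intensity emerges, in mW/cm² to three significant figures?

I ≈ 0.835 mW/cm²

Unpolarized light through the first polarizer → I₁ = 9.10 mW/cm²/2 = 4.55 mW/cm², polarized at 43°.
I₂ = I₁ · cos²(40°) = 4.55 · 0.5868 = 2.67 mW/cm².
I₃ = I₂ · cos²(56°) = 2.67 · 0.3127 = 0.8349 mW/cm².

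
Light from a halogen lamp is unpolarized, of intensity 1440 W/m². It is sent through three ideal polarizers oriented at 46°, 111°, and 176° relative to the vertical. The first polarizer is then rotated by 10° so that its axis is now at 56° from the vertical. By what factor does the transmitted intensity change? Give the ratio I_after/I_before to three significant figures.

I_new/I_old ≈ 1.84

Before rotation:
Unpolarized light through the first polarizer → I₁ = ½ I₀, now polarized at 46°.
I₂ = I₁ cos²(111° − 46°) = 0.5 I₀ · cos²(65°) = 0.0893 I₀.
I₃ = I₂ cos²(176° − 111°) = 0.0893 I₀ · cos²(65°) = 0.01595 I₀.
After rotation:
Unpolarized light through the first polarizer → I₁ = ½ I₀, now polarized at 56°.
I₂ = I₁ cos²(111° − 56°) = 0.5 I₀ · cos²(55°) = 0.1645 I₀.
I₃ = I₂ cos²(176° − 111°) = 0.1645 I₀ · cos²(65°) = 0.02938 I₀.
Ratio = 0.02938 / 0.01595 = 1.842.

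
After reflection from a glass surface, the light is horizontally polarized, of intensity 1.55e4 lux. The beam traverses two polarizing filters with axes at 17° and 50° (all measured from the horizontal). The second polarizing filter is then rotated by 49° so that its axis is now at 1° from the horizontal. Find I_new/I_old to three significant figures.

I_new/I_old ≈ 1.31

Before rotation:
By Malus's law, I₁ = I₀ cos²(17° − 0°) = I₀ cos²(17°) = 0.9145 I₀.
I₂ = I₁ cos²(50° − 17°) = 0.9145 I₀ · cos²(33°) = 0.6432 I₀.
After rotation:
I₁ = I₀ cos²(17° − 0°) = I₀ cos²(17°) = 0.9145 I₀.
I₂ = I₁ cos²(1° − 17°) = 0.9145 I₀ · cos²(16°) = 0.845 I₀.
Ratio = 0.845 / 0.6432 = 1.314.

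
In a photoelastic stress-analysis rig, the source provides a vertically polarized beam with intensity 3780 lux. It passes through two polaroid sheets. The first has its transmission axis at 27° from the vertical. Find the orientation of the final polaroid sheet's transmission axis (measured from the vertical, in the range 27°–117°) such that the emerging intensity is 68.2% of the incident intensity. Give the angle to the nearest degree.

θ ≈ 49°

I₁ = I₀ cos²(27° − 0°) = I₀ cos²(27°) = 0.7939 I₀.
Need I₂/I₀ = 0.682, so cos²(θ − 27°) = 0.682 / 0.7939 = 0.8591.
θ − 27° = arccos(√0.8591) = 22.1°, giving θ ≈ 27 + 22.1 = 49.1°.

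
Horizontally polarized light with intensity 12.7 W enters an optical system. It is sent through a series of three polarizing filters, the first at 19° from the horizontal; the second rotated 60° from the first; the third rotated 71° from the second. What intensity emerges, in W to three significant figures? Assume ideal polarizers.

By Malus's law, I₁ = 12.7 W · cos²(19°) = 11.35 W.
I₂ = I₁ · cos²(60°) = 11.35 · 0.25 = 2.838 W.
I₃ = I₂ · cos²(71°) = 2.838 · 0.106 = 0.3009 W.

I ≈ 0.301 W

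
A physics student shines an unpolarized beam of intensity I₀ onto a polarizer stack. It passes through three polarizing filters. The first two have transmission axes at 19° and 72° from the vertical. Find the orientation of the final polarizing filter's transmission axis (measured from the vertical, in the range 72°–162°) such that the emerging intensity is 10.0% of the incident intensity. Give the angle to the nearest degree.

Unpolarized light through the first polarizer → I₁ = ½ I₀, now polarized at 19°.
I₂ = I₁ cos²(72° − 19°) = 0.5 I₀ · cos²(53°) = 0.1811 I₀.
Need I₃/I₀ = 0.1, so cos²(θ − 72°) = 0.1 / 0.1811 = 0.5522.
θ − 72° = arccos(√0.5522) = 42.0°, giving θ ≈ 72 + 42.0 = 114.0°.

θ ≈ 114°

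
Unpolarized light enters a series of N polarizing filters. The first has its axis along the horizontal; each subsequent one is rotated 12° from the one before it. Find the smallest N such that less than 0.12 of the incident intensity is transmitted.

First polarizer halves the unpolarized light: factor 1/2.
Each further stage multiplies by cos²(12°) = 0.9568.
After N polarizers: T = 0.5·0.9568^(N−1). Require T < 0.12 ⇒ N−1 > ln(0.12/0.5)/ln(0.9568) = 32.30, so N−1 ≥ 33 and N = 34.
Check: N=34 gives T = 0.1163 < 0.12; N=33 gives T = 0.1216.

N = 34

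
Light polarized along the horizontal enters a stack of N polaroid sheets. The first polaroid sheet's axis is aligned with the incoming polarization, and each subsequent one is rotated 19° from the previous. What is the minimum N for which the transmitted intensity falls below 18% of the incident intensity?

First polarizer is aligned with the polarization: full transmission.
Each further stage multiplies by cos²(19°) = 0.894.
After N polarizers: T = 0.894^(N−1). Require T < 0.18 ⇒ N−1 > ln(0.18)/ln(0.894) = 15.30, so N−1 ≥ 16 and N = 17.
Check: N=17 gives T = 0.1665 < 0.18; N=16 gives T = 0.1863.

N = 17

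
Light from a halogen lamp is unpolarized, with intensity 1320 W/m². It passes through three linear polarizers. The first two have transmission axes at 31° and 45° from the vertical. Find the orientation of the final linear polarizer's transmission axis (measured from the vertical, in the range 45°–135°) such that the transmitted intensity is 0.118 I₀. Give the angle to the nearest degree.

θ ≈ 105°

Unpolarized light through the first polarizer → I₁ = ½ I₀, now polarized at 31°.
I₂ = I₁ cos²(45° − 31°) = 0.5 I₀ · cos²(14°) = 0.4707 I₀.
Need I₃/I₀ = 0.118, so cos²(θ − 45°) = 0.118 / 0.4707 = 0.2507.
θ − 45° = arccos(√0.2507) = 60.0°, giving θ ≈ 45 + 60.0 = 105.0°.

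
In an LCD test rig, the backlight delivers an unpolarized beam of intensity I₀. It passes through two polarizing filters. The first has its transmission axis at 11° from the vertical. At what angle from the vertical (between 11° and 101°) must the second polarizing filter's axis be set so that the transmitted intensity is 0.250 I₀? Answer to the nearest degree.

θ ≈ 56°

Unpolarized light through the first polarizer → I₁ = ½ I₀, now polarized at 11°.
Need I₂/I₀ = 0.25, so cos²(θ − 11°) = 0.25 / 0.5 = 0.5.
θ − 11° = arccos(√0.5) = 45.0°, giving θ ≈ 11 + 45.0 = 56.0°.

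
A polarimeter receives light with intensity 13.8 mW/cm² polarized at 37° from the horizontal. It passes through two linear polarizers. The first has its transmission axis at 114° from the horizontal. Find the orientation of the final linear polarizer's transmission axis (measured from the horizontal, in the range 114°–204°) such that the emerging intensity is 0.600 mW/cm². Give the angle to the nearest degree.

I₁ = I₀ cos²(114° − 37°) = I₀ cos²(77°) = 0.0506 I₀.
Target fraction: 0.600 / 13.8 mW/cm² = 0.04348 of I₀.
Need I₂/I₀ = 0.04348, so cos²(θ − 114°) = 0.04348 / 0.0506 = 0.8592.
θ − 114° = arccos(√0.8592) = 22.0°, giving θ ≈ 114 + 22.0 = 136.0°.

θ ≈ 136°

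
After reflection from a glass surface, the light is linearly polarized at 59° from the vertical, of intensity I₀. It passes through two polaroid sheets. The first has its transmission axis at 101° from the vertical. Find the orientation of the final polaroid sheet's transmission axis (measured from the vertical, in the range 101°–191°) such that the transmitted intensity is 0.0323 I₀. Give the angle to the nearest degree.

I₁ = I₀ cos²(101° − 59°) = I₀ cos²(42°) = 0.5523 I₀.
Need I₂/I₀ = 0.0323, so cos²(θ − 101°) = 0.0323 / 0.5523 = 0.05849.
θ − 101° = arccos(√0.05849) = 76.0°, giving θ ≈ 101 + 76.0 = 177.0°.

θ ≈ 177°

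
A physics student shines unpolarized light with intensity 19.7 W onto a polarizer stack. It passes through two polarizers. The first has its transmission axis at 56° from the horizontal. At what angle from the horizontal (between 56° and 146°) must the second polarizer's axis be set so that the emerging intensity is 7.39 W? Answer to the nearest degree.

θ ≈ 86°

Unpolarized light through the first polarizer → I₁ = ½ I₀, now polarized at 56°.
Target fraction: 7.39 / 19.7 W = 0.3751 of I₀.
Need I₂/I₀ = 0.3751, so cos²(θ − 56°) = 0.3751 / 0.5 = 0.7503.
θ − 56° = arccos(√0.7503) = 30.0°, giving θ ≈ 56 + 30.0 = 86.0°.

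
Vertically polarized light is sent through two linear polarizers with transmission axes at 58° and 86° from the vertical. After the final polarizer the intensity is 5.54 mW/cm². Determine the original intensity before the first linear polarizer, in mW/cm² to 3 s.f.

I₀ ≈ 25.3 mW/cm²

I₁ = I₀ cos²(58° − 0°) = I₀ cos²(58°) = 0.2808 I₀.
I₂ = I₁ cos²(86° − 58°) = 0.2808 I₀ · cos²(28°) = 0.2189 I₀.
So 5.54 mW/cm² = 0.2189 I₀, giving I₀ = 5.54/0.2189 = 25.31 mW/cm².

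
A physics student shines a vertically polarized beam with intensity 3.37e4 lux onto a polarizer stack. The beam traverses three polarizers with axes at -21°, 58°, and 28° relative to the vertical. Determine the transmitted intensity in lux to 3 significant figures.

I ≈ 802 lux

I₁ = 3.37e4 lux · cos²(21°) = 2.937e+04 lux.
I₂ = I₁ · cos²(79°) = 2.937e+04 · 0.03641 = 1069 lux.
I₃ = I₂ · cos²(30°) = 1069 · 0.75 = 802 lux.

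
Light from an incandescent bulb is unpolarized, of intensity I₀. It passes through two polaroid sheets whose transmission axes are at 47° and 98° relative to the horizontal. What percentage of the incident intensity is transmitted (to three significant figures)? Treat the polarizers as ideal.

≈ 19.8%

Unpolarized light through the first polarizer → I₁ = ½ I₀, now polarized at 47°.
I₂ = I₁ cos²(98° − 47°) = 0.5 I₀ · cos²(51°) = 0.198 I₀.
That is 19.8% of the incident intensity.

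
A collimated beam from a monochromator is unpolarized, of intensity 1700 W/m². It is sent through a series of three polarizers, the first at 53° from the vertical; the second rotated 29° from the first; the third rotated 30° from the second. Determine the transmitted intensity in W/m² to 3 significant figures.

I ≈ 488 W/m²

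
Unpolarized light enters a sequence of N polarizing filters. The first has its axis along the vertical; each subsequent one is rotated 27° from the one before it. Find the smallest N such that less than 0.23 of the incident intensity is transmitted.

N = 5

First polarizer halves the unpolarized light: factor 1/2.
Each further stage multiplies by cos²(27°) = 0.7939.
After N polarizers: T = 0.5·0.7939^(N−1). Require T < 0.23 ⇒ N−1 > ln(0.23/0.5)/ln(0.7939) = 3.36, so N−1 ≥ 4 and N = 5.
Check: N=5 gives T = 0.1986 < 0.23; N=4 gives T = 0.2502.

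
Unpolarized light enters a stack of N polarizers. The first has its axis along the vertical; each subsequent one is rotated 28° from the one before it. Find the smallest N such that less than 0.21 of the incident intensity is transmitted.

N = 5

First polarizer halves the unpolarized light: factor 1/2.
Each further stage multiplies by cos²(28°) = 0.7796.
After N polarizers: T = 0.5·0.7796^(N−1). Require T < 0.21 ⇒ N−1 > ln(0.21/0.5)/ln(0.7796) = 3.48, so N−1 ≥ 4 and N = 5.
Check: N=5 gives T = 0.1847 < 0.21; N=4 gives T = 0.2369.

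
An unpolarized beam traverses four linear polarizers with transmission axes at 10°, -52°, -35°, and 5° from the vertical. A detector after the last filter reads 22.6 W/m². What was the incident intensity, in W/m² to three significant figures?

Unpolarized light through the first polarizer → I₁ = ½ I₀, now polarized at 10°.
I₂ = I₁ cos²(-52° − 10°) = 0.5 I₀ · cos²(62°) = 0.1102 I₀.
I₃ = I₂ cos²(-35° + 52°) = 0.1102 I₀ · cos²(17°) = 0.1008 I₀.
I₄ = I₃ cos²(5° + 35°) = 0.1008 I₀ · cos²(40°) = 0.05914 I₀.
So 22.6 W/m² = 0.05914 I₀, giving I₀ = 22.6/0.05914 = 382.1 W/m².

I₀ ≈ 382 W/m²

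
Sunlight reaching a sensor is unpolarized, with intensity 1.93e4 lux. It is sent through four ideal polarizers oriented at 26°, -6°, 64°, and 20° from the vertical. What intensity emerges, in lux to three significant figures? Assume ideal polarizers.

I ≈ 420 lux

Unpolarized light through the first polarizer → I₁ = 1.93e4 lux/2 = 9650 lux, polarized at 26°.
I₂ = I₁ · cos²(32°) = 9650 · 0.7192 = 6940 lux.
I₃ = I₂ · cos²(70°) = 6940 · 0.117 = 811.8 lux.
I₄ = I₃ · cos²(44°) = 811.8 · 0.5174 = 420.1 lux.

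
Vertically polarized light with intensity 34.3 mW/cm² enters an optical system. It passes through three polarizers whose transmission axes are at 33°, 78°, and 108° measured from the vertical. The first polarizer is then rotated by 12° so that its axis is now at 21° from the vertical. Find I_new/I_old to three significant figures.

I_new/I_old ≈ 0.735

Before rotation:
By Malus's law, I₁ = I₀ cos²(33° − 0°) = I₀ cos²(33°) = 0.7034 I₀.
I₂ = I₁ cos²(78° − 33°) = 0.7034 I₀ · cos²(45°) = 0.3517 I₀.
I₃ = I₂ cos²(108° − 78°) = 0.3517 I₀ · cos²(30°) = 0.2638 I₀.
After rotation:
I₁ = I₀ cos²(21° − 0°) = I₀ cos²(21°) = 0.8716 I₀.
I₂ = I₁ cos²(78° − 21°) = 0.8716 I₀ · cos²(57°) = 0.2585 I₀.
I₃ = I₂ cos²(108° − 78°) = 0.2585 I₀ · cos²(30°) = 0.1939 I₀.
Ratio = 0.1939 / 0.2638 = 0.7351.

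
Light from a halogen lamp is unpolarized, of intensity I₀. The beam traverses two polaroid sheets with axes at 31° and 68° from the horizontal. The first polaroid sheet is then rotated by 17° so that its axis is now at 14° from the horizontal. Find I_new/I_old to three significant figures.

Before rotation:
Unpolarized light through the first polarizer → I₁ = ½ I₀, now polarized at 31°.
I₂ = I₁ cos²(68° − 31°) = 0.5 I₀ · cos²(37°) = 0.3189 I₀.
After rotation:
Unpolarized light through the first polarizer → I₁ = ½ I₀, now polarized at 14°.
I₂ = I₁ cos²(68° − 14°) = 0.5 I₀ · cos²(54°) = 0.1727 I₀.
Ratio = 0.1727 / 0.3189 = 0.5417.

I_new/I_old ≈ 0.542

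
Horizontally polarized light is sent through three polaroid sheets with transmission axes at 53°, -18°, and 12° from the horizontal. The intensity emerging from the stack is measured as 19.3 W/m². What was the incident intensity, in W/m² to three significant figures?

I₀ ≈ 670 W/m²

I₁ = I₀ cos²(53° − 0°) = I₀ cos²(53°) = 0.3622 I₀.
I₂ = I₁ cos²(-18° − 53°) = 0.3622 I₀ · cos²(71°) = 0.03839 I₀.
I₃ = I₂ cos²(12° + 18°) = 0.03839 I₀ · cos²(30°) = 0.02879 I₀.
So 19.3 W/m² = 0.02879 I₀, giving I₀ = 19.3/0.02879 = 670.3 W/m².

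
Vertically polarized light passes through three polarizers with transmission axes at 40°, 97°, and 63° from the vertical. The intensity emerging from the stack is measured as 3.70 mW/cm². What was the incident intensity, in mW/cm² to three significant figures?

I₁ = I₀ cos²(40° − 0°) = I₀ cos²(40°) = 0.5868 I₀.
I₂ = I₁ cos²(97° − 40°) = 0.5868 I₀ · cos²(57°) = 0.1741 I₀.
I₃ = I₂ cos²(63° − 97°) = 0.1741 I₀ · cos²(34°) = 0.1196 I₀.
So 3.70 mW/cm² = 0.1196 I₀, giving I₀ = 3.70/0.1196 = 30.93 mW/cm².

I₀ ≈ 30.9 mW/cm²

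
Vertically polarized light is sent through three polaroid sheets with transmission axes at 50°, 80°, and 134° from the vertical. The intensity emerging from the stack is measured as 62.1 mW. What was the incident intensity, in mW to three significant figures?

I₀ ≈ 580 mW

By Malus's law, I₁ = I₀ cos²(50° − 0°) = I₀ cos²(50°) = 0.4132 I₀.
I₂ = I₁ cos²(80° − 50°) = 0.4132 I₀ · cos²(30°) = 0.3099 I₀.
I₃ = I₂ cos²(134° − 80°) = 0.3099 I₀ · cos²(54°) = 0.1071 I₀.
So 62.1 mW = 0.1071 I₀, giving I₀ = 62.1/0.1071 = 580 mW.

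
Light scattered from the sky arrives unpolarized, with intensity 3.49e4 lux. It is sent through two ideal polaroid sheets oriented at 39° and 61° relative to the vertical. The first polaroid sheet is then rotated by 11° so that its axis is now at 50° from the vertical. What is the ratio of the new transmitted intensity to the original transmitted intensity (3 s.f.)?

I_new/I_old ≈ 1.12

Before rotation:
Unpolarized light through the first polarizer → I₁ = ½ I₀, now polarized at 39°.
I₂ = I₁ cos²(61° − 39°) = 0.5 I₀ · cos²(22°) = 0.4298 I₀.
After rotation:
Unpolarized light through the first polarizer → I₁ = ½ I₀, now polarized at 50°.
I₂ = I₁ cos²(61° − 50°) = 0.5 I₀ · cos²(11°) = 0.4818 I₀.
Ratio = 0.4818 / 0.4298 = 1.121.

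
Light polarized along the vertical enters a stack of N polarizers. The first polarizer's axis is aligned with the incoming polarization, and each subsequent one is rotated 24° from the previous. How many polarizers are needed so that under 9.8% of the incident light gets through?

N = 14

First polarizer is aligned with the polarization: full transmission.
Each further stage multiplies by cos²(24°) = 0.8346.
After N polarizers: T = 0.8346^(N−1). Require T < 0.098 ⇒ N−1 > ln(0.098)/ln(0.8346) = 12.84, so N−1 ≥ 13 and N = 14.
Check: N=14 gives T = 0.09528 < 0.098; N=13 gives T = 0.1142.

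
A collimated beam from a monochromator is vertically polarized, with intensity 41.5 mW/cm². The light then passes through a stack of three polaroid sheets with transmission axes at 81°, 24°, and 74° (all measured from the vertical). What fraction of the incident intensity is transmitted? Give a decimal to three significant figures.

I/I₀ ≈ 0.00300

I₁ = 41.5 mW/cm² · cos²(81°) = 1.016 mW/cm².
I₂ = I₁ · cos²(57°) = 1.016 · 0.2966 = 0.3013 mW/cm².
I₃ = I₂ · cos²(50°) = 0.3013 · 0.4132 = 0.1245 mW/cm².
Transmitted fraction = 0.002999.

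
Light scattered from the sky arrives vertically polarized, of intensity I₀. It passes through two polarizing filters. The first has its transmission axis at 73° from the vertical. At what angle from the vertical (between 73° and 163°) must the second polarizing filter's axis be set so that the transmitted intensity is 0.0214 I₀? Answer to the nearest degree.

I₁ = I₀ cos²(73° − 0°) = I₀ cos²(73°) = 0.08548 I₀.
Need I₂/I₀ = 0.0214, so cos²(θ − 73°) = 0.0214 / 0.08548 = 0.2503.
θ − 73° = arccos(√0.2503) = 60.0°, giving θ ≈ 73 + 60.0 = 133.0°.

θ ≈ 133°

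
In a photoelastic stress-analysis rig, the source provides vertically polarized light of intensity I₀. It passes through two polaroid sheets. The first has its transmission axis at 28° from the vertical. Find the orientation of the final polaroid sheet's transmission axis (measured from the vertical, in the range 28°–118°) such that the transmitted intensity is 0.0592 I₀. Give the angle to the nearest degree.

θ ≈ 102°

I₁ = I₀ cos²(28° − 0°) = I₀ cos²(28°) = 0.7796 I₀.
Need I₂/I₀ = 0.0592, so cos²(θ − 28°) = 0.0592 / 0.7796 = 0.07594.
θ − 28° = arccos(√0.07594) = 74.0°, giving θ ≈ 28 + 74.0 = 102.0°.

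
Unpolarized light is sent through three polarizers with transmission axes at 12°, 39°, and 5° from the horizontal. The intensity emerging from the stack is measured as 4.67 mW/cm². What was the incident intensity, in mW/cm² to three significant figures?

I₀ ≈ 17.1 mW/cm²

Unpolarized light through the first polarizer → I₁ = ½ I₀, now polarized at 12°.
I₂ = I₁ cos²(39° − 12°) = 0.5 I₀ · cos²(27°) = 0.3969 I₀.
I₃ = I₂ cos²(5° − 39°) = 0.3969 I₀ · cos²(34°) = 0.2728 I₀.
So 4.67 mW/cm² = 0.2728 I₀, giving I₀ = 4.67/0.2728 = 17.12 mW/cm².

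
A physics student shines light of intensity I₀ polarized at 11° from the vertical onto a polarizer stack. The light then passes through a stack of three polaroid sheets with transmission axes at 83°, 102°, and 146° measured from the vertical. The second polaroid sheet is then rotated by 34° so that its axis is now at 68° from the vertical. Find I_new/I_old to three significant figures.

Before rotation:
I₁ = I₀ cos²(83° − 11°) = I₀ cos²(72°) = 0.09549 I₀.
I₂ = I₁ cos²(102° − 83°) = 0.09549 I₀ · cos²(19°) = 0.08537 I₀.
I₃ = I₂ cos²(146° − 102°) = 0.08537 I₀ · cos²(44°) = 0.04417 I₀.
After rotation:
I₁ = I₀ cos²(83° − 11°) = I₀ cos²(72°) = 0.09549 I₀.
I₂ = I₁ cos²(68° − 83°) = 0.09549 I₀ · cos²(15°) = 0.08909 I₀.
I₃ = I₂ cos²(146° − 68°) = 0.08909 I₀ · cos²(78°) = 0.003851 I₀.
Ratio = 0.003851 / 0.04417 = 0.08718.

I_new/I_old ≈ 0.0872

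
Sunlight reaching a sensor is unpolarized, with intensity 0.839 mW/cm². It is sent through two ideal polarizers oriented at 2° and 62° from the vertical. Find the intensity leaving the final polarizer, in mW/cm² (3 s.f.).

I ≈ 0.105 mW/cm²

Unpolarized light through the first polarizer → I₁ = 0.839 mW/cm²/2 = 0.4195 mW/cm², polarized at 2°.
I₂ = I₁ · cos²(60°) = 0.4195 · 0.25 = 0.1049 mW/cm².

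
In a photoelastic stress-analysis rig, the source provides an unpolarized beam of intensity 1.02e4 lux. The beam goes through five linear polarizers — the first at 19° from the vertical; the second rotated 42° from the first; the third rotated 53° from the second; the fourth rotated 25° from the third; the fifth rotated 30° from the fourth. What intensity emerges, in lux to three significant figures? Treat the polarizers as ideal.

I ≈ 628 lux

Unpolarized light through the first polarizer → I₁ = 1.02e4 lux/2 = 5100 lux, polarized at 19°.
I₂ = I₁ · cos²(42°) = 5100 · 0.5523 = 2817 lux.
I₃ = I₂ · cos²(53°) = 2817 · 0.3622 = 1020 lux.
I₄ = I₃ · cos²(25°) = 1020 · 0.8214 = 837.9 lux.
I₅ = I₄ · cos²(30°) = 837.9 · 0.75 = 628.4 lux.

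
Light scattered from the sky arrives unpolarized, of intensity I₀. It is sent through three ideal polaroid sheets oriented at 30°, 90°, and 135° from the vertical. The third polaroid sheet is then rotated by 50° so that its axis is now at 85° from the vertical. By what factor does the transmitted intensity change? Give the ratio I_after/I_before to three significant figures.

I_new/I_old ≈ 1.98

Before rotation:
Unpolarized light through the first polarizer → I₁ = ½ I₀, now polarized at 30°.
I₂ = I₁ cos²(90° − 30°) = 0.5 I₀ · cos²(60°) = 0.125 I₀.
I₃ = I₂ cos²(135° − 90°) = 0.125 I₀ · cos²(45°) = 0.0625 I₀.
After rotation:
Unpolarized light through the first polarizer → I₁ = ½ I₀, now polarized at 30°.
I₂ = I₁ cos²(90° − 30°) = 0.5 I₀ · cos²(60°) = 0.125 I₀.
I₃ = I₂ cos²(85° − 90°) = 0.125 I₀ · cos²(5°) = 0.1241 I₀.
Ratio = 0.1241 / 0.0625 = 1.985.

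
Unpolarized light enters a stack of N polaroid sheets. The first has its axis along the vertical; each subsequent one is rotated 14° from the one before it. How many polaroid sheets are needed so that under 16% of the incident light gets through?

N = 20

First polarizer halves the unpolarized light: factor 1/2.
Each further stage multiplies by cos²(14°) = 0.9415.
After N polarizers: T = 0.5·0.9415^(N−1). Require T < 0.16 ⇒ N−1 > ln(0.16/0.5)/ln(0.9415) = 18.89, so N−1 ≥ 19 and N = 20.
Check: N=20 gives T = 0.159 < 0.16; N=19 gives T = 0.1689.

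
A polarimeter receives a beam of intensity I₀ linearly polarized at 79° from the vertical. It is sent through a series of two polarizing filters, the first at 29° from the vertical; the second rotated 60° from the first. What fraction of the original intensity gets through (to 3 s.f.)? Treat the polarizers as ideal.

≈ 0.103 I₀

I₁ = I₀ cos²(29° − 79°) = I₀ cos²(50°) = 0.4132 I₀.
I₂ = I₁ cos²(60°) = 0.4132 · 0.25 I₀ = 0.1033 I₀.
Transmitted fraction = 0.1033.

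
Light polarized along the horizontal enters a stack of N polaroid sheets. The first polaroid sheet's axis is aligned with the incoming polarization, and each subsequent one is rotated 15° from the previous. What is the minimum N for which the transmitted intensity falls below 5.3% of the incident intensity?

N = 44

First polarizer is aligned with the polarization: full transmission.
Each further stage multiplies by cos²(15°) = 0.933.
After N polarizers: T = 0.933^(N−1). Require T < 0.053 ⇒ N−1 > ln(0.053)/ln(0.933) = 42.37, so N−1 ≥ 43 and N = 44.
Check: N=44 gives T = 0.05072 < 0.053; N=43 gives T = 0.05436.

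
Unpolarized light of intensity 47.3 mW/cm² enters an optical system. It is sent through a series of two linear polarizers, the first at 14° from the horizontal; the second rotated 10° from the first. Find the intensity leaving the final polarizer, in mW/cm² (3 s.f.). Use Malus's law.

I ≈ 22.9 mW/cm²

Unpolarized light through the first polarizer → I₁ = 47.3 mW/cm²/2 = 23.65 mW/cm², polarized at 14°.
I₂ = I₁ · cos²(10°) = 23.65 · 0.9698 = 22.94 mW/cm².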